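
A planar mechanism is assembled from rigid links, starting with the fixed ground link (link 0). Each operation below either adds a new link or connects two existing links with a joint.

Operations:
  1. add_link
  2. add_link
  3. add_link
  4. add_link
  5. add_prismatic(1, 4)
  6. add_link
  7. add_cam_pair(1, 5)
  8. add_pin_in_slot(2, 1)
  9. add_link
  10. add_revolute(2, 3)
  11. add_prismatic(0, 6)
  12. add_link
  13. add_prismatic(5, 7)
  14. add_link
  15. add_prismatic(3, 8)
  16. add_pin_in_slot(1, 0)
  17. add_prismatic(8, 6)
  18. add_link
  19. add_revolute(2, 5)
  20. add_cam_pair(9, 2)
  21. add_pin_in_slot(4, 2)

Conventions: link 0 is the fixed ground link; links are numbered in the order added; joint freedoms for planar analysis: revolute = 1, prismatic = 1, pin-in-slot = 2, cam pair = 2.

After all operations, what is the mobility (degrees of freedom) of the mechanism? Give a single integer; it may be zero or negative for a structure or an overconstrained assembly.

(L,J1,J2)=(1,0,0); link0 fixed
link1: (2,0,0)
link2: (3,0,0)
link3: (4,0,0)
link4: (5,0,0)
P 1-4 [J1]: (5,1,0)
link5: (6,1,0)
C 1-5 [J2]: (6,1,1)
PS 2-1 [J2]: (6,1,2)
link6: (7,1,2)
R 2-3 [J1]: (7,2,2)
P 0-6 [J1]: (7,3,2)
link7: (8,3,2)
P 5-7 [J1]: (8,4,2)
link8: (9,4,2)
P 3-8 [J1]: (9,5,2)
PS 1-0 [J2]: (9,5,3)
P 8-6 [J1]: (9,6,3)
link9: (10,6,3)
R 2-5 [J1]: (10,7,3)
C 9-2 [J2]: (10,7,4)
PS 4-2 [J2]: (10,7,5)
Grübler: 3·9 − 2·7 − 5 = 8

M = 8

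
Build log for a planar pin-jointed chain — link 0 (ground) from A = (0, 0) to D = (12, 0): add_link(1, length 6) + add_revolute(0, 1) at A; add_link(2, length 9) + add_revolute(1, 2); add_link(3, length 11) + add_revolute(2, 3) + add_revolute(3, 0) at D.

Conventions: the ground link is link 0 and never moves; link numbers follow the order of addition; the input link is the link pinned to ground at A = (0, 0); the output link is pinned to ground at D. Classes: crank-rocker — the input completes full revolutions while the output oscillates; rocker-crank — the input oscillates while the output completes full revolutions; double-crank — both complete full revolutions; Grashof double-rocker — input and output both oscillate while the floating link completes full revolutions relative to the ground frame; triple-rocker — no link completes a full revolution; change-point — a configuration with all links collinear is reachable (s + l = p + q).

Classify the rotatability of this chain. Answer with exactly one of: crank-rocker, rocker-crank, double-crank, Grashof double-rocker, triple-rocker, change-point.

lengths: ground=12, input=6, coupler=9, output=11
sorted: s=6 (shortest), l=12 (longest), p+q=20
s + l = 18 vs p + q = 20
s + l < p + q (Grashof) with shortest = input link → crank-rocker

crank-rocker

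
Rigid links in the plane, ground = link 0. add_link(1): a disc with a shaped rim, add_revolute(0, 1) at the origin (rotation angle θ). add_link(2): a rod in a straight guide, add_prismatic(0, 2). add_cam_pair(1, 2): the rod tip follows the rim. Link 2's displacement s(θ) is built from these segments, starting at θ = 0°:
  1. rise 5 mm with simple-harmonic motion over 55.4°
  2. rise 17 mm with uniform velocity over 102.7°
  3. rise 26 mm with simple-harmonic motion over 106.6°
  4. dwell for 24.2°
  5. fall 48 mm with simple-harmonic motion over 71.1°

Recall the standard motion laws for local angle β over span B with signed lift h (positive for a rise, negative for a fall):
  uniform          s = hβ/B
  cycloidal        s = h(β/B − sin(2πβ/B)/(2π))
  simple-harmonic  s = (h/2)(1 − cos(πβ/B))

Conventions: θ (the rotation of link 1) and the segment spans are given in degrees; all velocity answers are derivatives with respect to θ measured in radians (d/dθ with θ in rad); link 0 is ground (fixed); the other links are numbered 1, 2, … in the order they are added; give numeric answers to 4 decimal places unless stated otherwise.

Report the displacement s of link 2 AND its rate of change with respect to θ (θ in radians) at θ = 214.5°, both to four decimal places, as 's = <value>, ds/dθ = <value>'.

segment 1 (0° to 55.4°, simple-harmonic, h = 5) is passed completely: s = 0.0000 + (5) = 5.0000
segment 2 (55.4° to 158.1°, uniform, h = 17) is passed completely: s = 5.0000 + (17) = 22.0000
θ = 214.5° falls in segment 3 (158.1° to 264.7°, simple-harmonic, h = 26): β = 214.5 − 158.1 = 56.4°, B = 106.6°; Δs = 26/2·(1 − cos(π·0.5291)) = 14.1860; s = 22.0000 + 14.1860 = 36.1860
velocity in seg [158.1°–264.7°] (simple-harmonic), θ in radians: β = 56.4° = 0.9844 rad, B = 106.6° = 1.8605 rad; ds/dθ = (πh/(2B)) sin(πβ/B) = (π·26/(2·1.8605)) sin(π·0.5291) = 21.859674 mm/rad

s = 36.1860, ds/dθ = 21.8597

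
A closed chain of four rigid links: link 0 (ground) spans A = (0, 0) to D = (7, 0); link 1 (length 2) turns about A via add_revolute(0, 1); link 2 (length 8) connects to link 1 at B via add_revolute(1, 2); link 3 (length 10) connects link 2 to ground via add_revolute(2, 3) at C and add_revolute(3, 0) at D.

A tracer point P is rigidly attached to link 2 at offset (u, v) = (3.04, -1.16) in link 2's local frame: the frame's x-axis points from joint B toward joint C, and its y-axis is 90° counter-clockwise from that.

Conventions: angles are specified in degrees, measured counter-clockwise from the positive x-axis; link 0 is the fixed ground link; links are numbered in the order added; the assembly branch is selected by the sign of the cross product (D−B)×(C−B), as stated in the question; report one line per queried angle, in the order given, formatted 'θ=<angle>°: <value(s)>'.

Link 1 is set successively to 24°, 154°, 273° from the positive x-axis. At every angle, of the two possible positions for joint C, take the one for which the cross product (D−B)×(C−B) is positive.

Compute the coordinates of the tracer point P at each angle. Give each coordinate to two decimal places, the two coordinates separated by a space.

A=(0,0), D=(7.00,0)
θ=24°: B = A + 2.00·(cos24°, sin24°) = (1.8271, 0.8135)
θ=24°: |BD| = 5.2365
θ=24°: circle(B,8.00) ∩ circle(D,10.00): a=-0.8192, h=7.9579
θ=24°:   candidates: C₊=(2.2541,8.8021) cross=41.672; C₋=(-0.2184,-6.9206) cross=-41.672
θ=24°:   branch + wants cross > 0 → take C=(2.2541,8.8021) (cross=41.672)
θ=24°: ex = (C−B)/|BC| = (0.0534,0.9986); ey = (-0.9986,0.0534)
θ=24°: P = B + 3.04·ex + -1.16·ey = (3.1477,3.7872)
θ=154°: B = A + 2.00·(cos154°, sin154°) = (-1.7976, 0.8767)
θ=154°: |BD| = 8.8412
θ=154°: circle(B,8.00) ∩ circle(D,10.00): a=2.3847, h=7.6363
θ=154°:   candidates: C₊=(1.3326,8.2389) cross=67.514; C₋=(-0.1820,-6.9584) cross=-67.514
θ=154°:   branch + wants cross > 0 → take C=(1.3326,8.2389) (cross=67.514)
θ=154°: ex = (C−B)/|BC| = (0.3913,0.9203); ey = (-0.9203,0.3913)
θ=154°: P = B + 3.04·ex + -1.16·ey = (0.4594,3.2205)
θ=273°: B = A + 2.00·(cos273°, sin273°) = (0.1047, -1.9973)
θ=273°: |BD| = 7.1788
θ=273°: circle(B,8.00) ∩ circle(D,10.00): a=1.0820, h=7.9265
θ=273°:   candidates: C₊=(-1.0614,5.9173) cross=56.902; C₋=(3.3492,-9.3098) cross=-56.902
θ=273°:   branch + wants cross > 0 → take C=(-1.0614,5.9173) (cross=56.902)
θ=273°: ex = (C−B)/|BC| = (-0.1458,0.9893); ey = (-0.9893,-0.1458)
θ=273°: P = B + 3.04·ex + -1.16·ey = (0.8092,1.1794)

θ=24°: 3.15 3.79
θ=154°: 0.46 3.22
θ=273°: 0.81 1.18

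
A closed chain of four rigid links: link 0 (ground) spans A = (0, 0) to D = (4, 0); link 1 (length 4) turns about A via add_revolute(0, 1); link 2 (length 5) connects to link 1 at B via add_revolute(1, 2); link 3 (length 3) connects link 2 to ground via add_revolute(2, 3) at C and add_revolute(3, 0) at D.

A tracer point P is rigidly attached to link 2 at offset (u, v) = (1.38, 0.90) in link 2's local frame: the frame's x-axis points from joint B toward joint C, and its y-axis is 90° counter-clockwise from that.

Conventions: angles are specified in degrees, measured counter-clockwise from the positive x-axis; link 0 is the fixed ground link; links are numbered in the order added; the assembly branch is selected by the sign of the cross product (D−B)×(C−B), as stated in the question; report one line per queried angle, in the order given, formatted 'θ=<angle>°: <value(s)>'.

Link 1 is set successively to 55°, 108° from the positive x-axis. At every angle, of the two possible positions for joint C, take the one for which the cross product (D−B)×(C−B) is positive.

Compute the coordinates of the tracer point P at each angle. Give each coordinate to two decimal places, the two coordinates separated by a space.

A=(0,0), D=(4.00,0)
θ=55°: B = A + 4.00·(cos55°, sin55°) = (2.2943, 3.2766)
θ=55°: |BD| = 3.6940
θ=55°: circle(B,5.00) ∩ circle(D,3.00): a=4.0127, h=2.9830
θ=55°:   candidates: C₊=(6.7931,1.0947) cross=11.019; C₋=(1.5012,-1.6601) cross=-11.019
θ=55°:   branch + wants cross > 0 → take C=(6.7931,1.0947) (cross=11.019)
θ=55°: ex = (C−B)/|BC| = (0.8998,-0.4364); ey = (0.4364,0.8998)
θ=55°: P = B + 1.38·ex + 0.90·ey = (3.9287,3.4842)
θ=108°: B = A + 4.00·(cos108°, sin108°) = (-1.2361, 3.8042)
θ=108°: |BD| = 6.4721
θ=108°: circle(B,5.00) ∩ circle(D,3.00): a=4.4721, h=2.2361
θ=108°:   candidates: C₊=(3.6963,2.9846) cross=14.472; C₋=(1.0676,-0.6334) cross=-14.472
θ=108°:   branch + wants cross > 0 → take C=(3.6963,2.9846) (cross=14.472)
θ=108°: ex = (C−B)/|BC| = (0.9865,-0.1639); ey = (0.1639,0.9865)
θ=108°: P = B + 1.38·ex + 0.90·ey = (0.2728,4.4658)

θ=55°: 3.93 3.48
θ=108°: 0.27 4.47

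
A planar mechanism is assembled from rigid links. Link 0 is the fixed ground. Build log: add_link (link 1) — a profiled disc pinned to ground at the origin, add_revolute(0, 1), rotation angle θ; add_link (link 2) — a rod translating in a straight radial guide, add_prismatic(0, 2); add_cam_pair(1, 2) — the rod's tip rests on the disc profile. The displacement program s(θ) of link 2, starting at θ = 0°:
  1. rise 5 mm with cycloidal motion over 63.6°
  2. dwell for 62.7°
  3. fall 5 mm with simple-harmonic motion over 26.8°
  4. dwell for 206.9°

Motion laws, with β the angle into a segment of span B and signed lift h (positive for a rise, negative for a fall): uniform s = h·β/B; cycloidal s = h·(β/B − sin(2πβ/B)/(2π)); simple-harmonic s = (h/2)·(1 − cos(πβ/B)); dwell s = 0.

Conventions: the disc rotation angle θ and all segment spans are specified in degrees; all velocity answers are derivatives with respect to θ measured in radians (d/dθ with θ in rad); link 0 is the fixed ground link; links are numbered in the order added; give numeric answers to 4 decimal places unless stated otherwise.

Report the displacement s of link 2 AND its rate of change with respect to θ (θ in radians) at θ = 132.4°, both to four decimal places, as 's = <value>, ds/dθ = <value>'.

seg 1 [0°–63.6°] cycloidal, h=5: full span → s += 5 → s = 5.0000
seg 2 [63.6°–126.3°] dwell: s stays 5.0000
seg 3 [126.3°–153.1°] simple-harmonic, h=-5: θ=132.4° here. β=6.1, B=26.8. -5/2·(1 − cos(π·0.2276)) = -0.6124 → s = 4.3876
velocity in seg [126.3°–153.1°] (simple-harmonic), θ in radians: β = 6.1° = 0.1065 rad, B = 26.8° = 0.4677 rad; ds/dθ = (πh/(2B)) sin(πβ/B) = (π·(-5)/(2·0.4677)) sin(π·0.2276) = -11.009313 mm/rad

s = 4.3876, ds/dθ = -11.0093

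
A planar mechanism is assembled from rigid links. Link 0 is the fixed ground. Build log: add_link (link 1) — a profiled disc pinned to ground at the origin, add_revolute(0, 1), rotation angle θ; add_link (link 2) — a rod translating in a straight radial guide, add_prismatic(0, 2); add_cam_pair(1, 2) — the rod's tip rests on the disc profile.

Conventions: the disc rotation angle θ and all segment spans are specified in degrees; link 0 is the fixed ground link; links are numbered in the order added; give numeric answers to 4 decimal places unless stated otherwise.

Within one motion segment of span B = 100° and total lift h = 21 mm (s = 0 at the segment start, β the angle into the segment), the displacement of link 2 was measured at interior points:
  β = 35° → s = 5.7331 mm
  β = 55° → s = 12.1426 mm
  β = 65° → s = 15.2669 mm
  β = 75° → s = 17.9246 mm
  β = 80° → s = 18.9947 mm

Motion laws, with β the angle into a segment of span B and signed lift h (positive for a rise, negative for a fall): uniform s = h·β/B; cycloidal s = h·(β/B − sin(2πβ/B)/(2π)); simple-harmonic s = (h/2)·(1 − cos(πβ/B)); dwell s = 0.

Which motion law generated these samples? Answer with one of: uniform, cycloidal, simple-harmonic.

candidates at β/B = r: uniform s = h·r (linear in β); cycloidal s = h·(r − sin(2πr)/(2π)); simple-harmonic s = (h/2)(1 − cos(πr))
β=35°: printed 5.7331 | uniform 7.3500, cycloidal 4.6461, simple-harmonic 5.7331
β=55°: printed 12.1426 | uniform 11.5500, cycloidal 12.5828, simple-harmonic 12.1426
β=65°: printed 15.2669 | uniform 13.6500, cycloidal 16.3539, simple-harmonic 15.2669
β=75°: printed 17.9246 | uniform 15.7500, cycloidal 19.0923, simple-harmonic 17.9246
β=80°: printed 18.9947 | uniform 16.8000, cycloidal 19.9787, simple-harmonic 18.9947
only one law matches every sample → simple-harmonic

simple-harmonic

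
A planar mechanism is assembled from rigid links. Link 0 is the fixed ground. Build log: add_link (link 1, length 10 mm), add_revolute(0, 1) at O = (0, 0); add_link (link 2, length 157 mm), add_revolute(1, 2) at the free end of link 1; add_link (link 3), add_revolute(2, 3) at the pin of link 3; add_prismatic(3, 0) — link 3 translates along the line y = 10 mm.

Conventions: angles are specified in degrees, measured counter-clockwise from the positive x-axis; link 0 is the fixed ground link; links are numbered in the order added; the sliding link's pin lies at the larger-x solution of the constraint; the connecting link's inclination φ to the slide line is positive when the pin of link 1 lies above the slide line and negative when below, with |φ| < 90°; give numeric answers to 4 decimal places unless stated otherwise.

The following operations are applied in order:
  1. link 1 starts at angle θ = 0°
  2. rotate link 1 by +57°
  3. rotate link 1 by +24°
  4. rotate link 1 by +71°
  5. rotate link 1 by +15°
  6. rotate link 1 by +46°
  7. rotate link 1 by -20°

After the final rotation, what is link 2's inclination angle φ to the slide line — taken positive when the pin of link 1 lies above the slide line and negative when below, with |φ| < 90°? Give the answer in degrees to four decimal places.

geometry: r = 10 mm, L = 157 mm, e = 10 mm; θ starts at 0°
rotate link 1 by +57°: θ ← 0° +57° = 57°
rotate link 1 by +24°: θ ← 57° +24° = 81°
rotate link 1 by +71°: θ ← 81° +71° = 152°
rotate link 1 by +15°: θ ← 152° +15° = 167°
rotate link 1 by +46°: θ ← 167° +46° = 213°
rotate link 1 by -20°: θ ← 213° -20° = 193°
h = r sin θ − e = -2.249511 − 10 = -12.249511
sin φ = h / L = -12.249511 / 157 = -0.07802236
φ = arcsin(-0.07802236) = -4.474900°

-4.4749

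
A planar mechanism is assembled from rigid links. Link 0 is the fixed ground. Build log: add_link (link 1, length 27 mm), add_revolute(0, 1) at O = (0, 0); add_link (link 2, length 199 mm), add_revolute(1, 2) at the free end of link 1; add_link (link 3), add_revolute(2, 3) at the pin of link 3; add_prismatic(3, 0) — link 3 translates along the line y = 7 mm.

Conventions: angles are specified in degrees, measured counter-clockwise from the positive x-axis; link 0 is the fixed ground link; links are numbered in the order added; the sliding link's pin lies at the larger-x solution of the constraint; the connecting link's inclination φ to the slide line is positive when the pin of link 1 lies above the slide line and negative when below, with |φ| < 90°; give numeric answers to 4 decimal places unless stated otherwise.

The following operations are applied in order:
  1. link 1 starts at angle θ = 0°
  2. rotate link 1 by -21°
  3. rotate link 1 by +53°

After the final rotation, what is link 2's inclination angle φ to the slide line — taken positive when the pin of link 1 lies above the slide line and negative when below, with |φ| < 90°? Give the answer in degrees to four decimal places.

geometry: r = 27 mm, L = 199 mm, e = 7 mm; θ starts at 0°
rotate link 1 by -21°: θ ← 0° -21° = -21°
rotate link 1 by +53°: θ ← -21° +53° = 32°
h = r sin θ − e = 14.307820 − 7 = 7.307820
sin φ = h / L = 7.307820 / 199 = 0.03672271
φ = arcsin(0.03672271) = 2.104530°

2.1045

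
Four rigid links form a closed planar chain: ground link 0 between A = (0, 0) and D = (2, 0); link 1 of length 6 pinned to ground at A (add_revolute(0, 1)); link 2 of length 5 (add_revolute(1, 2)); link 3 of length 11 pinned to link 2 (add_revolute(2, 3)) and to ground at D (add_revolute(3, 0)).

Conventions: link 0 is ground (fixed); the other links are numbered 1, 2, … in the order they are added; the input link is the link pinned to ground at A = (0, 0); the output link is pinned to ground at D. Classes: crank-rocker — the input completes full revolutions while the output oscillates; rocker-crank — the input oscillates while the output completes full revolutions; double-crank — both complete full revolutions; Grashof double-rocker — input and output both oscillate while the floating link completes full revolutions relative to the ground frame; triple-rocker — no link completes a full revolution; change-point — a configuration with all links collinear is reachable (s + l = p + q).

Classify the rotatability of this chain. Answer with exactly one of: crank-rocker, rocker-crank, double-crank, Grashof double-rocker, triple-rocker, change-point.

lengths: ground=2, input=6, coupler=5, output=11
sorted: s=2 (shortest), l=11 (longest), p+q=11
s + l = 13 vs p + q = 11
s + l > p + q → non-Grashof → no link fully rotates → triple-rocker

triple-rocker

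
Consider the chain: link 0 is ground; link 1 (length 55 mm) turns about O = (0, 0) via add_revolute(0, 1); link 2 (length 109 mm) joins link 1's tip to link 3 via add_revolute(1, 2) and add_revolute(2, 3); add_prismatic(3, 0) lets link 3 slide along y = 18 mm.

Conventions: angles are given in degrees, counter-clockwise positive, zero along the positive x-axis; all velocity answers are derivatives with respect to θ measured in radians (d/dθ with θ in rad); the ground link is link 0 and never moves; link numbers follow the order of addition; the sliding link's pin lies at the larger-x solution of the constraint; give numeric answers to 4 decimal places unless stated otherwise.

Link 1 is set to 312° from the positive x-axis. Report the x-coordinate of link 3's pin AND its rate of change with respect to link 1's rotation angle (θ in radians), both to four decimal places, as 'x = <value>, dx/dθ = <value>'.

geometry: r = 55 mm, L = 109 mm, e = 18 mm
crank pin P = (r cos θ, r sin θ) = (36.802183, -40.872965)
h = r sin θ − e = -40.872965 − 18 = -58.872965
x = r cos θ + √(L² − h²) = 36.802183 + 91.733167 = 128.535350
dx/dθ = −r sin θ − h·r cos θ/√(L² − h²) (θ in radians; h = -58.872965) = 64.492053

x = 128.5354, dx/dθ = 64.4921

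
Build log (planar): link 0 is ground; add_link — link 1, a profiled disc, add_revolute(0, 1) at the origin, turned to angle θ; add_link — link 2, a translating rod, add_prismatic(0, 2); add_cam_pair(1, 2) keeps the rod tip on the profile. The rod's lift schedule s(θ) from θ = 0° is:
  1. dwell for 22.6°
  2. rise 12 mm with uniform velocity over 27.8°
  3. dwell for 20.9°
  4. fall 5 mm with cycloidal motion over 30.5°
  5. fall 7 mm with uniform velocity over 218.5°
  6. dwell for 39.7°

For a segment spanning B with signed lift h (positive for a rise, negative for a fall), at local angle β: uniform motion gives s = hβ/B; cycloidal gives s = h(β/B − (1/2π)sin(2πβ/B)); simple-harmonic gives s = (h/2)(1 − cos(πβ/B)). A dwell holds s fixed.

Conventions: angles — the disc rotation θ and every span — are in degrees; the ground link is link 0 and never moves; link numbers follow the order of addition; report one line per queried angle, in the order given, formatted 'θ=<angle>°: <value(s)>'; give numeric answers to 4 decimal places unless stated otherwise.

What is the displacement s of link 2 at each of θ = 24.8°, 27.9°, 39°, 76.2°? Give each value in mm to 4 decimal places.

seg 1 [0°–22.6°] dwell: s stays 0.0000
seg 2 [22.6°–50.4°] uniform, h=12: θ=24.8° here. β=2.2, B=27.8. 12·2.2/27.8 = 0.9496 → s = 0.9496
seg 2 [22.6°–50.4°] uniform, h=12: θ=27.9° here. β=5.3, B=27.8. 12·5.3/27.8 = 2.2878 → s = 2.2878
seg 2 [22.6°–50.4°] uniform, h=12: θ=39° here. β=16.4, B=27.8. 12·16.4/27.8 = 7.0791 → s = 7.0791
seg 2 [22.6°–50.4°] uniform, h=12: full span → s += 12 → s = 12.0000
seg 3 [50.4°–71.3°] dwell: s stays 12.0000
seg 4 [71.3°–101.8°] cycloidal, h=-5: θ=76.2° here. β=4.9, B=30.5. -5·(0.1607 − sin(2π·0.1607)/(2π)) = -0.1296 → s = 11.8704

θ=24.8°: 0.9496
θ=27.9°: 2.2878
θ=39°: 7.0791
θ=76.2°: 11.8704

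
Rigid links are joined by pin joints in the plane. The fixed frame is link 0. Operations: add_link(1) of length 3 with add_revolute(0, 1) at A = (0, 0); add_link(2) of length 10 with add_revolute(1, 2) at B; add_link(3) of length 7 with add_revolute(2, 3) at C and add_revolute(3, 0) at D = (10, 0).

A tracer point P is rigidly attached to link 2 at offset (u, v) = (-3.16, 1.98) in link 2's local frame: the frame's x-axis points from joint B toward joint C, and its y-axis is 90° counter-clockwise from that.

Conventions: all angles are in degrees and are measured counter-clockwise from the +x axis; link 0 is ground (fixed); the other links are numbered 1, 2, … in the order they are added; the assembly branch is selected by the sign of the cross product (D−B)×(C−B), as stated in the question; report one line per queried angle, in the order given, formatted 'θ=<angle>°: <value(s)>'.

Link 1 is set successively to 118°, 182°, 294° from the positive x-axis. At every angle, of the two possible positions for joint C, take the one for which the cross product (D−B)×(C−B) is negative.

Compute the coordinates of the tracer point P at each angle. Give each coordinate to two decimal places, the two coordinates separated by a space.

A=(0,0), D=(10.00,0)
θ=118°: B = A + 3.00·(cos118°, sin118°) = (-1.4084, 2.6488)
θ=118°: |BD| = 11.7119
θ=118°: circle(B,10.00) ∩ circle(D,7.00): a=8.0332, h=5.9555
θ=118°:   candidates: C₊=(7.7636,6.6331) cross=69.750; C₋=(5.0697,-4.9691) cross=-69.750
θ=118°:   branch - wants cross < 0 → take C=(5.0697,-4.9691) (cross=-69.750)
θ=118°: ex = (C−B)/|BC| = (0.6478,-0.7618); ey = (0.7618,0.6478)
θ=118°: P = B + -3.16·ex + 1.98·ey = (-1.9471,6.3388)
θ=182°: B = A + 3.00·(cos182°, sin182°) = (-2.9982, -0.1047)
θ=182°: |BD| = 12.9986
θ=182°: circle(B,10.00) ∩ circle(D,7.00): a=8.4610, h=5.3302
θ=182°:   candidates: C₊=(5.4197,5.2934) cross=69.285; C₋=(5.5055,-5.3665) cross=-69.285
θ=182°:   branch - wants cross < 0 → take C=(5.5055,-5.3665) (cross=-69.285)
θ=182°: ex = (C−B)/|BC| = (0.8504,-0.5262); ey = (0.5262,0.8504)
θ=182°: P = B + -3.16·ex + 1.98·ey = (-4.6435,3.2418)
θ=294°: B = A + 3.00·(cos294°, sin294°) = (1.2202, -2.7406)
θ=294°: |BD| = 9.1976
θ=294°: circle(B,10.00) ∩ circle(D,7.00): a=7.3713, h=6.7576
θ=294°:   candidates: C₊=(6.2431,5.9064) cross=62.153; C₋=(10.2702,-6.9948) cross=-62.153
θ=294°:   branch - wants cross < 0 → take C=(10.2702,-6.9948) (cross=-62.153)
θ=294°: ex = (C−B)/|BC| = (0.9050,-0.4254); ey = (0.4254,0.9050)
θ=294°: P = B + -3.16·ex + 1.98·ey = (-0.7973,0.3956)

θ=118°: -1.95 6.34
θ=182°: -4.64 3.24
θ=294°: -0.80 0.40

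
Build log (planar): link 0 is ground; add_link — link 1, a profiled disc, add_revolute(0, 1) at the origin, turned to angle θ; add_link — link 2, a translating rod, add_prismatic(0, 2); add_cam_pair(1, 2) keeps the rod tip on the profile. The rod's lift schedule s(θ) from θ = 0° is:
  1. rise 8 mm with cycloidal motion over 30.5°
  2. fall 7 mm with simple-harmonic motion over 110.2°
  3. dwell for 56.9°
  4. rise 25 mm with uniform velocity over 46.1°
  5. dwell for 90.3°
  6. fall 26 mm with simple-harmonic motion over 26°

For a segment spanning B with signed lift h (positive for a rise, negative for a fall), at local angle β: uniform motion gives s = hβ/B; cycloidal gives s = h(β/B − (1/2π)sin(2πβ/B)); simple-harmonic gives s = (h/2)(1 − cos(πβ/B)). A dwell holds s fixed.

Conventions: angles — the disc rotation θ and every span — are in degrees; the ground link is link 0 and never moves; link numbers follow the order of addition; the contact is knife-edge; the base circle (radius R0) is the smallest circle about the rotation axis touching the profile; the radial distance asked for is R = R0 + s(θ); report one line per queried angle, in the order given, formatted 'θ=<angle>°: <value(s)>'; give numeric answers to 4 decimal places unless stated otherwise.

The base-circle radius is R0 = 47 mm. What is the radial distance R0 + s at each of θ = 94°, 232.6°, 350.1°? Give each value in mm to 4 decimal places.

seg 1 [0°–30.5°] cycloidal, h=8: full span → s += 8 → s = 8.0000
seg 2 [30.5°–140.7°] simple-harmonic, h=-7: θ=94° here. β=63.5, B=110.2. -7/2·(1 − cos(π·0.5762)) = -4.3302 → s = 3.6698
seg 2 [30.5°–140.7°] simple-harmonic, h=-7: full span → s += -7 → s = 1.0000
seg 3 [140.7°–197.6°] dwell: s stays 1.0000
seg 4 [197.6°–243.7°] uniform, h=25: θ=232.6° here. β=35, B=46.1. 25·35/46.1 = 18.9805 → s = 19.9805
seg 4 [197.6°–243.7°] uniform, h=25: full span → s += 25 → s = 26.0000
seg 5 [243.7°–334°] dwell: s stays 26.0000
seg 6 [334°–360°] simple-harmonic, h=-26: θ=350.1° here. β=16.1, B=26. -26/2·(1 − cos(π·0.6192)) = -17.7564 → s = 8.2436
θ=94°: R = R0 + s = 47 + 3.6698 = 50.6698
θ=232.6°: R = R0 + s = 47 + 19.9805 = 66.9805
θ=350.1°: R = R0 + s = 47 + 8.2436 = 55.2436

θ=94°: 50.6698
θ=232.6°: 66.9805
θ=350.1°: 55.2436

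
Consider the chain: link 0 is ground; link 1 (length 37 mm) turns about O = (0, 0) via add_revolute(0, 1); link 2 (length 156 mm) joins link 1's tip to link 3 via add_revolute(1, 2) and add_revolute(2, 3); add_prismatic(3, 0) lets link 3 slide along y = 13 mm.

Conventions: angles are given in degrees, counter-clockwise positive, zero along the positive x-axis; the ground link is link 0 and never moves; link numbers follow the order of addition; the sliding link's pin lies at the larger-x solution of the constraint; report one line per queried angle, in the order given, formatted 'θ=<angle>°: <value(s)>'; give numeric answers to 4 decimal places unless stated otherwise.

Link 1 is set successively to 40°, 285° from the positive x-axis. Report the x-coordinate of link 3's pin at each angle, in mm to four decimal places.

geometry: r = 37 mm, L = 156 mm, e = 13 mm
θ=40°: crank pin P = (r cos θ, r sin θ) = (28.343644, 23.783142)
θ=40°: h = r sin θ − e = 23.783142 − 13 = 10.783142
θ=40°: x = r cos θ + √(L² − h²) = 28.343644 + 155.626874 = 183.970518
θ=285°: crank pin P = (r cos θ, r sin θ) = (9.576305, -35.739256)
θ=285°: h = r sin θ − e = -35.739256 − 13 = -48.739256
θ=285°: x = r cos θ + √(L² − h²) = 9.576305 + 148.190705 = 157.767009

θ=40°: 183.9705
θ=285°: 157.7670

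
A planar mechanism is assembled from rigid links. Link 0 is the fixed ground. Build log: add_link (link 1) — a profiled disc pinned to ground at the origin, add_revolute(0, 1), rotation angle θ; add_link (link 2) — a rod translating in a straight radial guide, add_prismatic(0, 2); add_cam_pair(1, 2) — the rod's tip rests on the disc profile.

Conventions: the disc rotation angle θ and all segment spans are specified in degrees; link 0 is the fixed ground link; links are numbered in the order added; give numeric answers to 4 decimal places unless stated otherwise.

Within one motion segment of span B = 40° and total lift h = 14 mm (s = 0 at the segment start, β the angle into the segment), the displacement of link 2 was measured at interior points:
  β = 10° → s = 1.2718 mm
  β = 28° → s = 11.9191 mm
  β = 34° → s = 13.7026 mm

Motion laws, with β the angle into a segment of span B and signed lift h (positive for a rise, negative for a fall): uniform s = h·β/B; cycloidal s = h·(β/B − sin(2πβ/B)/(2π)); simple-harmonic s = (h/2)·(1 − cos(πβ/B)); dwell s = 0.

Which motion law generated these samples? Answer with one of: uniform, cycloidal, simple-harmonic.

candidates at β/B = r: uniform s = h·r (linear in β); cycloidal s = h·(r − sin(2πr)/(2π)); simple-harmonic s = (h/2)(1 − cos(πr))
β=10°: printed 1.2718 | uniform 3.5000, cycloidal 1.2718, simple-harmonic 2.0503
β=28°: printed 11.9191 | uniform 9.8000, cycloidal 11.9191, simple-harmonic 11.1145
β=34°: printed 13.7026 | uniform 11.9000, cycloidal 13.7026, simple-harmonic 13.2370
only one law matches every sample → cycloidal

cycloidal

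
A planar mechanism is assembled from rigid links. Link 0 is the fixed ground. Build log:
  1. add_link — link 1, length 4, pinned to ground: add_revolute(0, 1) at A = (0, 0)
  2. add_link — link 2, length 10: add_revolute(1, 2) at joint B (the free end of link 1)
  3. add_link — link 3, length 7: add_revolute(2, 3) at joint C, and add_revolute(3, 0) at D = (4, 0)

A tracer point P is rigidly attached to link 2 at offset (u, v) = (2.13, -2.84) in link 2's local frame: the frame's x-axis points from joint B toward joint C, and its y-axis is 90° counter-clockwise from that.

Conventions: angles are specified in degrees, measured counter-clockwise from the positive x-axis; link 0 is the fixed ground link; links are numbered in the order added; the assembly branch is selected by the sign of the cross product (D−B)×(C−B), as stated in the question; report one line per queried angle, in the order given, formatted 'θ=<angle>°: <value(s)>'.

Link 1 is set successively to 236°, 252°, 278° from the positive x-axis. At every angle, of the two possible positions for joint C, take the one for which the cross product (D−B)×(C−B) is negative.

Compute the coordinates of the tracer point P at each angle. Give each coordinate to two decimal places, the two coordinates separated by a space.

A=(0,0), D=(4.00,0)
θ=236°: B = A + 4.00·(cos236°, sin236°) = (-2.2368, -3.3162)
θ=236°: |BD| = 7.0636
θ=236°: circle(B,10.00) ∩ circle(D,7.00): a=7.1419, h=6.9996
θ=236°:   candidates: C₊=(0.7830,6.2170) cross=49.442; C₋=(7.3552,-6.1435) cross=-49.442
θ=236°:   branch - wants cross < 0 → take C=(7.3552,-6.1435) (cross=-49.442)
θ=236°: ex = (C−B)/|BC| = (0.9592,-0.2827); ey = (0.2827,0.9592)
θ=236°: P = B + 2.13·ex + -2.84·ey = (-0.9966,-6.6425)
θ=252°: B = A + 4.00·(cos252°, sin252°) = (-1.2361, -3.8042)
θ=252°: |BD| = 6.4721
θ=252°: circle(B,10.00) ∩ circle(D,7.00): a=7.1760, h=6.9645
θ=252°:   candidates: C₊=(0.4758,6.0482) cross=45.075; C₋=(8.6631,-5.2207) cross=-45.075
θ=252°:   branch - wants cross < 0 → take C=(8.6631,-5.2207) (cross=-45.075)
θ=252°: ex = (C−B)/|BC| = (0.9899,-0.1416); ey = (0.1416,0.9899)
θ=252°: P = B + 2.13·ex + -2.84·ey = (0.4702,-6.9173)
θ=278°: B = A + 4.00·(cos278°, sin278°) = (0.5567, -3.9611)
θ=278°: |BD| = 5.2485
θ=278°: circle(B,10.00) ∩ circle(D,7.00): a=7.4828, h=6.6338
θ=278°:   candidates: C₊=(0.4592,6.0385) cross=34.818; C₋=(10.4725,-2.6659) cross=-34.818
θ=278°:   branch - wants cross < 0 → take C=(10.4725,-2.6659) (cross=-34.818)
θ=278°: ex = (C−B)/|BC| = (0.9916,0.1295); ey = (-0.1295,0.9916)
θ=278°: P = B + 2.13·ex + -2.84·ey = (3.0366,-6.5013)

θ=236°: -1.00 -6.64
θ=252°: 0.47 -6.92
θ=278°: 3.04 -6.50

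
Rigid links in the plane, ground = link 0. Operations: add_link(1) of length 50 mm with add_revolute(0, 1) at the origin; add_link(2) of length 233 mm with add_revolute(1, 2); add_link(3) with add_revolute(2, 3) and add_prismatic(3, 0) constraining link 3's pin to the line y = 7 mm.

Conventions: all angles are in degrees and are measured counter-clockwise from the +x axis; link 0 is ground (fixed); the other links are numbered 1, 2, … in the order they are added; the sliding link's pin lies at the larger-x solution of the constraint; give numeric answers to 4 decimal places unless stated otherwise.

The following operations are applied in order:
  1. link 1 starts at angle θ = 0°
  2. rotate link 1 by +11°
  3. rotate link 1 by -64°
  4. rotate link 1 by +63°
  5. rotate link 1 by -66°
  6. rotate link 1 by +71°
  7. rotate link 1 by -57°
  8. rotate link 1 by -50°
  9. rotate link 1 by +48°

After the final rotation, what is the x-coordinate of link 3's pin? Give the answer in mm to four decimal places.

geometry: r = 50 mm, L = 233 mm, e = 7 mm; θ starts at 0°
rotate link 1 by +11°: θ ← 0° +11° = 11°
rotate link 1 by -64°: θ ← 11° -64° = -53°
rotate link 1 by +63°: θ ← -53° +63° = 10°
rotate link 1 by -66°: θ ← 10° -66° = -56°
rotate link 1 by +71°: θ ← -56° +71° = 15°
rotate link 1 by -57°: θ ← 15° -57° = -42°
rotate link 1 by -50°: θ ← -42° -50° = -92°
rotate link 1 by +48°: θ ← -92° +48° = -44°
crank pin P = (r cos θ, r sin θ) = (35.966990, -34.732919)
h = r sin θ − e = -34.732919 − 7 = -41.732919
x = r cos θ + √(L² − h²) = 35.966990 + 229.232117 = 265.199107

265.1991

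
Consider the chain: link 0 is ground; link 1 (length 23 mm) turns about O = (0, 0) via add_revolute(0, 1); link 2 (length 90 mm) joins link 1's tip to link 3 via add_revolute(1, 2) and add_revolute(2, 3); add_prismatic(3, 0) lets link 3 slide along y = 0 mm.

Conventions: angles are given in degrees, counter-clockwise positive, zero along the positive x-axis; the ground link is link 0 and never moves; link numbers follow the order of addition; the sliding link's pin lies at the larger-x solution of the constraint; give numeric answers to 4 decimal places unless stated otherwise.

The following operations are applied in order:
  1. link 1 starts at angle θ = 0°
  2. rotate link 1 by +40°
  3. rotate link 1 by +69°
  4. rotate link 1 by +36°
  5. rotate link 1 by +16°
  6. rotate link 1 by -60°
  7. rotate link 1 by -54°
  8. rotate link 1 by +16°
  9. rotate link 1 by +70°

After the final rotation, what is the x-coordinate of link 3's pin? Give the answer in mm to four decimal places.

geometry: r = 23 mm, L = 90 mm, e = 0 mm; θ starts at 0°
rotate link 1 by +40°: θ ← 0° +40° = 40°
rotate link 1 by +69°: θ ← 40° +69° = 109°
rotate link 1 by +36°: θ ← 109° +36° = 145°
rotate link 1 by +16°: θ ← 145° +16° = 161°
rotate link 1 by -60°: θ ← 161° -60° = 101°
rotate link 1 by -54°: θ ← 101° -54° = 47°
rotate link 1 by +16°: θ ← 47° +16° = 63°
rotate link 1 by +70°: θ ← 63° +70° = 133°
crank pin P = (r cos θ, r sin θ) = (-15.685962, 16.821135)
h = r sin θ − e = 16.821135 − 0 = 16.821135
x = r cos θ + √(L² − h²) = -15.685962 + 88.414079 = 72.728117

72.7281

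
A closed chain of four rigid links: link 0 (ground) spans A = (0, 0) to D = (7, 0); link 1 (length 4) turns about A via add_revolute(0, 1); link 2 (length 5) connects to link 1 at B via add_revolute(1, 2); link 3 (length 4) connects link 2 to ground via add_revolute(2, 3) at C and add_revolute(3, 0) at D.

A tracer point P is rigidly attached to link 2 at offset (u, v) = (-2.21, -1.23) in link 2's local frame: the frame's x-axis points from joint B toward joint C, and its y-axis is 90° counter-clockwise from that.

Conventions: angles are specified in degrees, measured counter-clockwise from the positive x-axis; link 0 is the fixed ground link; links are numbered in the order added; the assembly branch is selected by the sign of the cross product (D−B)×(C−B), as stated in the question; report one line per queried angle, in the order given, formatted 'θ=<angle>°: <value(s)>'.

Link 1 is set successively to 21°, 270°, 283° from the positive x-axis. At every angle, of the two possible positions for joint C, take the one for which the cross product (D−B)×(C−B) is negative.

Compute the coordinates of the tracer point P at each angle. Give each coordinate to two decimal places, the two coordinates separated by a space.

A=(0,0), D=(7.00,0)
θ=21°: B = A + 4.00·(cos21°, sin21°) = (3.7343, 1.4335)
θ=21°: |BD| = 3.5664
θ=21°: circle(B,5.00) ∩ circle(D,4.00): a=3.0450, h=3.9659
θ=21°:   candidates: C₊=(8.1165,3.8410) cross=14.144; C₋=(4.9285,-3.4218) cross=-14.144
θ=21°:   branch - wants cross < 0 → take C=(4.9285,-3.4218) (cross=-14.144)
θ=21°: ex = (C−B)/|BC| = (0.2388,-0.9711); ey = (0.9711,0.2388)
θ=21°: P = B + -2.21·ex + -1.23·ey = (2.0121,3.2857)
θ=270°: B = A + 4.00·(cos270°, sin270°) = (-0.0000, -4.0000)
θ=270°: |BD| = 8.0623
θ=270°: circle(B,5.00) ∩ circle(D,4.00): a=4.5893, h=1.9846
θ=270°:   candidates: C₊=(3.0000,-0.0000) cross=16.000; C₋=(4.9692,-3.4462) cross=-16.000
θ=270°:   branch - wants cross < 0 → take C=(4.9692,-3.4462) (cross=-16.000)
θ=270°: ex = (C−B)/|BC| = (0.9938,0.1108); ey = (-0.1108,0.9938)
θ=270°: P = B + -2.21·ex + -1.23·ey = (-2.0602,-5.4672)
θ=283°: B = A + 4.00·(cos283°, sin283°) = (0.8998, -3.8975)
θ=283°: |BD| = 7.2390
θ=283°: circle(B,5.00) ∩ circle(D,4.00): a=4.2411, h=2.6482
θ=283°:   candidates: C₊=(3.0480,0.6175) cross=19.170; C₋=(5.8995,-3.8456) cross=-19.170
θ=283°:   branch - wants cross < 0 → take C=(5.8995,-3.8456) (cross=-19.170)
θ=283°: ex = (C−B)/|BC| = (0.9999,0.0104); ey = (-0.0104,0.9999)
θ=283°: P = B + -2.21·ex + -1.23·ey = (-1.2973,-5.1503)

θ=21°: 2.01 3.29
θ=270°: -2.06 -5.47
θ=283°: -1.30 -5.15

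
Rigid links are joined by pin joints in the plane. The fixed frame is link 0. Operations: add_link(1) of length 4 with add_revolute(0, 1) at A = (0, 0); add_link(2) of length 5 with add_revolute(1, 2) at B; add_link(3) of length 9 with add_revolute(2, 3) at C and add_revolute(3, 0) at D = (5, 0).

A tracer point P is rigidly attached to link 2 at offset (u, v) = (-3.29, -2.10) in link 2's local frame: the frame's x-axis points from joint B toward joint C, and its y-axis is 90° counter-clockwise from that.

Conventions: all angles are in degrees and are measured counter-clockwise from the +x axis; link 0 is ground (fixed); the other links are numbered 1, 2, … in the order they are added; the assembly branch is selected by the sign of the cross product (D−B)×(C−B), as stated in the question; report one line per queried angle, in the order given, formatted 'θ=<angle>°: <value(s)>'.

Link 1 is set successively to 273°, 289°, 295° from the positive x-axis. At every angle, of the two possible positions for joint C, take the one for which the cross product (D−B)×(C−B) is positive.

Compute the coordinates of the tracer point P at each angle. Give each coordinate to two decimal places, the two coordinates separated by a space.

A=(0,0), D=(5.00,0)
θ=273°: B = A + 4.00·(cos273°, sin273°) = (0.2093, -3.9945)
θ=273°: |BD| = 6.2375
θ=273°: circle(B,5.00) ∩ circle(D,9.00): a=-1.3702, h=4.8086
θ=273°:   candidates: C₊=(-3.9225,-1.1788) cross=29.994; C₋=(2.2364,-8.5652) cross=-29.994
θ=273°:   branch + wants cross > 0 → take C=(-3.9225,-1.1788) (cross=29.994)
θ=273°: ex = (C−B)/|BC| = (-0.8264,0.5631); ey = (-0.5631,-0.8264)
θ=273°: P = B + -3.29·ex + -2.10·ey = (4.1107,-4.1119)
θ=289°: B = A + 4.00·(cos289°, sin289°) = (1.3023, -3.7821)
θ=289°: |BD| = 5.2894
θ=289°: circle(B,5.00) ∩ circle(D,9.00): a=-2.6490, h=4.2406
θ=289°:   candidates: C₊=(-3.5818,-2.7116) cross=22.430; C₋=(2.4826,-8.6408) cross=-22.430
θ=289°:   branch + wants cross > 0 → take C=(-3.5818,-2.7116) (cross=22.430)
θ=289°: ex = (C−B)/|BC| = (-0.9768,0.2141); ey = (-0.2141,-0.9768)
θ=289°: P = B + -3.29·ex + -2.10·ey = (4.9656,-2.4351)
θ=295°: B = A + 4.00·(cos295°, sin295°) = (1.6905, -3.6252)
θ=295°: |BD| = 4.9087
θ=295°: circle(B,5.00) ∩ circle(D,9.00): a=-3.2498, h=3.7998
θ=295°:   candidates: C₊=(-3.3069,-3.4634) cross=18.652; C₋=(2.3057,-8.5872) cross=-18.652
θ=295°:   branch + wants cross > 0 → take C=(-3.3069,-3.4634) (cross=18.652)
θ=295°: ex = (C−B)/|BC| = (-0.9995,0.0324); ey = (-0.0324,-0.9995)
θ=295°: P = B + -3.29·ex + -2.10·ey = (5.0467,-1.6328)

θ=273°: 4.11 -4.11
θ=289°: 4.97 -2.44
θ=295°: 5.05 -1.63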